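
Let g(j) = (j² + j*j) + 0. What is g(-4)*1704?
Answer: 54528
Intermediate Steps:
g(j) = 2*j² (g(j) = (j² + j²) + 0 = 2*j² + 0 = 2*j²)
g(-4)*1704 = (2*(-4)²)*1704 = (2*16)*1704 = 32*1704 = 54528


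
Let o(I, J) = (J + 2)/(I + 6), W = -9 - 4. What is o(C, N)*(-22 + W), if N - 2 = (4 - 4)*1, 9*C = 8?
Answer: -630/31 ≈ -20.323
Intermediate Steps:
C = 8/9 (C = (⅑)*8 = 8/9 ≈ 0.88889)
W = -13
N = 2 (N = 2 + (4 - 4)*1 = 2 + 0*1 = 2 + 0 = 2)
o(I, J) = (2 + J)/(6 + I)
o(C, N)*(-22 + W) = ((2 + 2)/(6 + 8/9))*(-22 - 13) = (4/(62/9))*(-35) = ((9/62)*4)*(-35) = (18/31)*(-35) = -630/31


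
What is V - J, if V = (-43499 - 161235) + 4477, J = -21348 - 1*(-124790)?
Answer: -303699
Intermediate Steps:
J = 103442 (J = -21348 + 124790 = 103442)
V = -200257 (V = -204734 + 4477 = -200257)
V - J = -200257 - 1*103442 = -200257 - 103442 = -303699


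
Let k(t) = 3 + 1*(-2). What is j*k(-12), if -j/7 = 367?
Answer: -2569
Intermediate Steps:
k(t) = 1 (k(t) = 3 - 2 = 1)
j = -2569 (j = -7*367 = -2569)
j*k(-12) = -2569*1 = -2569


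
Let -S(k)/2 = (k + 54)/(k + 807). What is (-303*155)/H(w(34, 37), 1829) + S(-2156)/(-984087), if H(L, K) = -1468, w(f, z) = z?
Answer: 62347610564767/1948818976884 ≈ 31.993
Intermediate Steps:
S(k) = -2*(54 + k)/(807 + k) (S(k) = -2*(k + 54)/(k + 807) = -2*(54 + k)/(807 + k))
(-303*155)/H(w(34, 37), 1829) + S(-2156)/(-984087) = -303*155/(-1468) + (2*(-54 - 1*(-2156))/(807 - 2156))/(-984087) = -46965*(-1/1468) + (2*(-54 + 2156)/(-1349))*(-1/984087) = 46965/1468 + (2*(-1/1349)*2102)*(-1/984087) = 46965/1468 - 4204/1349*(-1/984087) = 46965/1468 + 4204/1327533363 = 62347610564767/1948818976884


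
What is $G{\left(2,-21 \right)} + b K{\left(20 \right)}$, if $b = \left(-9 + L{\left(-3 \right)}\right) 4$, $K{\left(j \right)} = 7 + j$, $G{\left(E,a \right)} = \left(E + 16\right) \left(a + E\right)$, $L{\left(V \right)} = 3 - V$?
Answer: $-666$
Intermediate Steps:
$G{\left(E,a \right)} = \left(16 + E\right) \left(E + a\right)$
$b = -12$ ($b = \left(-9 + \left(3 - -3\right)\right) 4 = \left(-9 + \left(3 + 3\right)\right) 4 = \left(-9 + 6\right) 4 = \left(-3\right) 4 = -12$)
$G{\left(2,-21 \right)} + b K{\left(20 \right)} = \left(2^{2} + 16 \cdot 2 + 16 \left(-21\right) + 2 \left(-21\right)\right) - 12 \left(7 + 20\right) = \left(4 + 32 - 336 - 42\right) - 324 = -342 - 324 = -666$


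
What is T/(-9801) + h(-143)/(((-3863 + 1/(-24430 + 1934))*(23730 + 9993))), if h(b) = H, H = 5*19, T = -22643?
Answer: 2457685370513683/1063807000829001 ≈ 2.3103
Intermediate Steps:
H = 95
h(b) = 95
T/(-9801) + h(-143)/(((-3863 + 1/(-24430 + 1934))*(23730 + 9993))) = -22643/(-9801) + 95/(((-3863 + 1/(-24430 + 1934))*(23730 + 9993))) = -22643*(-1/9801) + 95/(((-3863 + 1/(-22496))*33723)) = 22643/9801 + 95/(((-3863 - 1/22496)*33723)) = 22643/9801 + 95/((-86902049/22496*33723)) = 22643/9801 + 95/(-2930597798427/22496) = 22643/9801 + 95*(-22496/2930597798427) = 22643/9801 - 2137120/2930597798427 = 2457685370513683/1063807000829001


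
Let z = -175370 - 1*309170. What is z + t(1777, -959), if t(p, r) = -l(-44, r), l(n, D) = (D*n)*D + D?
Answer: 39982383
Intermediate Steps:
l(n, D) = D + n*D**2 (l(n, D) = n*D**2 + D = D + n*D**2)
t(p, r) = -r*(1 - 44*r) (t(p, r) = -r*(1 + r*(-44)) = -r*(1 - 44*r))
z = -484540 (z = -175370 - 309170 = -484540)
z + t(1777, -959) = -484540 - 959*(-1 + 44*(-959)) = -484540 - 959*(-1 - 42196) = -484540 - 959*(-42197) = -484540 + 40466923 = 39982383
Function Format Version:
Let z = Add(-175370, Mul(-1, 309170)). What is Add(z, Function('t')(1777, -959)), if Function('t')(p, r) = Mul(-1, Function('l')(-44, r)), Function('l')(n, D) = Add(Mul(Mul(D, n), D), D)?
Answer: 39982383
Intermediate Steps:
Function('l')(n, D) = Add(D, Mul(n, Pow(D, 2))) (Function('l')(n, D) = Add(Mul(n, Pow(D, 2)), D) = Add(D, Mul(n, Pow(D, 2))))
Function('t')(p, r) = Mul(-1, r, Add(1, Mul(-44, r))) (Function('t')(p, r) = Mul(-1, Mul(r, Add(1, Mul(r, -44)))) = Mul(-1, Mul(r, Add(1, Mul(-44, r)))) = Mul(-1, r, Add(1, Mul(-44, r))))
z = -484540 (z = Add(-175370, -309170) = -484540)
Add(z, Function('t')(1777, -959)) = Add(-484540, Mul(-959, Add(-1, Mul(44, -959)))) = Add(-484540, Mul(-959, Add(-1, -42196))) = Add(-484540, Mul(-959, -42197)) = Add(-484540, 40466923) = 39982383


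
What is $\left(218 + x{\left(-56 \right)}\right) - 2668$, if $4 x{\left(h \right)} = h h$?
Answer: $-1666$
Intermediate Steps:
$x{\left(h \right)} = \frac{h^{2}}{4}$ ($x{\left(h \right)} = \frac{h h}{4} = \frac{h^{2}}{4}$)
$\left(218 + x{\left(-56 \right)}\right) - 2668 = \left(218 + \frac{\left(-56\right)^{2}}{4}\right) - 2668 = \left(218 + \frac{1}{4} \cdot 3136\right) - 2668 = \left(218 + 784\right) - 2668 = 1002 - 2668 = -1666$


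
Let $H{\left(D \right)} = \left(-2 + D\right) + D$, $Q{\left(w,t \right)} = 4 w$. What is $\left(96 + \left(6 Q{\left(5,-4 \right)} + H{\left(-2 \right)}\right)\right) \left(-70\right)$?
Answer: $-14700$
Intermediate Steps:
$H{\left(D \right)} = -2 + 2 D$
$\left(96 + \left(6 Q{\left(5,-4 \right)} + H{\left(-2 \right)}\right)\right) \left(-70\right) = \left(96 + \left(6 \cdot 4 \cdot 5 + \left(-2 + 2 \left(-2\right)\right)\right)\right) \left(-70\right) = \left(96 + \left(6 \cdot 20 - 6\right)\right) \left(-70\right) = \left(96 + \left(120 - 6\right)\right) \left(-70\right) = \left(96 + 114\right) \left(-70\right) = 210 \left(-70\right) = -14700$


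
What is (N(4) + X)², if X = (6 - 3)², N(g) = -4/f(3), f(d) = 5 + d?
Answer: 289/4 ≈ 72.250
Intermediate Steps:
N(g) = -½ (N(g) = -4/(5 + 3) = -4/8 = -4*⅛ = -½)
X = 9 (X = 3² = 9)
(N(4) + X)² = (-½ + 9)² = (17/2)² = 289/4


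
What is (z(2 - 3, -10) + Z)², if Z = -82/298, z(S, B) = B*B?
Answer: 220789881/22201 ≈ 9945.0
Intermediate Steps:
z(S, B) = B²
Z = -41/149 (Z = -82*1/298 = -41/149 ≈ -0.27517)
(z(2 - 3, -10) + Z)² = ((-10)² - 41/149)² = (100 - 41/149)² = (14859/149)² = 220789881/22201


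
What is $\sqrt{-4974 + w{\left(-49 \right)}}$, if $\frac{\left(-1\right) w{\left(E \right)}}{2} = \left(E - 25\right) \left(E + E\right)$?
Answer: $i \sqrt{19478} \approx 139.56 i$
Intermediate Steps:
$w{\left(E \right)} = - 4 E \left(-25 + E\right)$ ($w{\left(E \right)} = - 2 \left(E - 25\right) \left(E + E\right) = - 2 \left(-25 + E\right) 2 E = - 2 \cdot 2 E \left(-25 + E\right) = - 4 E \left(-25 + E\right)$)
$\sqrt{-4974 + w{\left(-49 \right)}} = \sqrt{-4974 + 4 \left(-49\right) \left(25 - -49\right)} = \sqrt{-4974 + 4 \left(-49\right) \left(25 + 49\right)} = \sqrt{-4974 + 4 \left(-49\right) 74} = \sqrt{-4974 - 14504} = \sqrt{-19478} = i \sqrt{19478}$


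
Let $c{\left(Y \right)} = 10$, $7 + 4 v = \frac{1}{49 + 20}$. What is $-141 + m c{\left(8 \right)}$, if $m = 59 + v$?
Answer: $\frac{29776}{69} \approx 431.54$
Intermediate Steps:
$v = - \frac{241}{138}$ ($v = - \frac{7}{4} + \frac{1}{4 \left(49 + 20\right)} = - \frac{7}{4} + \frac{1}{4 \cdot 69} = - \frac{7}{4} + \frac{1}{4} \cdot \frac{1}{69} = - \frac{7}{4} + \frac{1}{276} = - \frac{241}{138} \approx -1.7464$)
$m = \frac{7901}{138}$ ($m = 59 - \frac{241}{138} = \frac{7901}{138} \approx 57.254$)
$-141 + m c{\left(8 \right)} = -141 + \frac{7901}{138} \cdot 10 = -141 + \frac{39505}{69} = \frac{29776}{69}$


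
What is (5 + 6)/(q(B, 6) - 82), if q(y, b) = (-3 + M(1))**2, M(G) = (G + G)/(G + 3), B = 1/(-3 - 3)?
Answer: -44/303 ≈ -0.14521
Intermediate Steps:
B = -1/6 (B = 1/(-6) = -1/6 ≈ -0.16667)
M(G) = 2*G/(3 + G) (M(G) = (2*G)/(3 + G) = 2*G/(3 + G))
q(y, b) = 25/4 (q(y, b) = (-3 + 2*1/(3 + 1))**2 = (-3 + 2*1/4)**2 = (-3 + 2*1*(1/4))**2 = (-3 + 1/2)**2 = (-5/2)**2 = 25/4)
(5 + 6)/(q(B, 6) - 82) = (5 + 6)/(25/4 - 82) = 11/(-303/4) = -4/303*11 = -44/303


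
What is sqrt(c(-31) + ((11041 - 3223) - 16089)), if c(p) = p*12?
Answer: I*sqrt(8643) ≈ 92.968*I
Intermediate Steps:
c(p) = 12*p
sqrt(c(-31) + ((11041 - 3223) - 16089)) = sqrt(12*(-31) + ((11041 - 3223) - 16089)) = sqrt(-372 + (7818 - 16089)) = sqrt(-372 - 8271) = sqrt(-8643) = I*sqrt(8643)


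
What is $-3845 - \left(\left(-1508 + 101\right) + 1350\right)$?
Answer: $-3788$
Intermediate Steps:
$-3845 - \left(\left(-1508 + 101\right) + 1350\right) = -3845 - \left(-1407 + 1350\right) = -3845 - -57 = -3845 + 57 = -3788$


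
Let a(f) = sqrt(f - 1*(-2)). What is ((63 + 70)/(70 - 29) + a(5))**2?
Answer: 29456/1681 + 266*sqrt(7)/41 ≈ 34.688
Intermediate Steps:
a(f) = sqrt(2 + f) (a(f) = sqrt(f + 2) = sqrt(2 + f))
((63 + 70)/(70 - 29) + a(5))**2 = ((63 + 70)/(70 - 29) + sqrt(2 + 5))**2 = (133/41 + sqrt(7))**2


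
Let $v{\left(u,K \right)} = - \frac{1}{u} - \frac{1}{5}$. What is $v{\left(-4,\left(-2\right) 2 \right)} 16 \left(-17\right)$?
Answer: $- \frac{68}{5} \approx -13.6$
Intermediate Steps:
$v{\left(u,K \right)} = - \frac{1}{5} - \frac{1}{u}$ ($v{\left(u,K \right)} = - \frac{1}{u} - \frac{1}{5} = - \frac{1}{5} - \frac{1}{u}$)
$v{\left(-4,\left(-2\right) 2 \right)} 16 \left(-17\right) = \frac{-5 - -4}{5 \left(-4\right)} 16 \left(-17\right) = \frac{1}{5} \left(- \frac{1}{4}\right) \left(-5 + 4\right) 16 \left(-17\right) = \frac{1}{5} \left(- \frac{1}{4}\right) \left(-1\right) 16 \left(-17\right) = \frac{1}{20} \cdot 16 \left(-17\right) = \frac{4}{5} \left(-17\right) = - \frac{68}{5}$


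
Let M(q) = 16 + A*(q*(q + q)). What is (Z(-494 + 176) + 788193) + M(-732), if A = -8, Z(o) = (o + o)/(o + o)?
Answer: -7784974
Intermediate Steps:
Z(o) = 1 (Z(o) = (2*o)/((2*o)) = (2*o)*(1/(2*o)) = 1)
M(q) = 16 - 16*q² (M(q) = 16 - 8*q*(q + q) = 16 - 8*q*2*q = 16 - 16*q²)
(Z(-494 + 176) + 788193) + M(-732) = (1 + 788193) + (16 - 16*(-732)²) = 788194 + (16 - 16*535824) = 788194 + (16 - 8573184) = 788194 - 8573168 = -7784974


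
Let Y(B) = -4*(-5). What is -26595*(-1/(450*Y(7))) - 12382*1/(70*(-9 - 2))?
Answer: 293147/15400 ≈ 19.036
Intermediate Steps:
Y(B) = 20
-26595*(-1/(450*Y(7))) - 12382*1/(70*(-9 - 2)) = -26595/((20*25)*(-18)) - 12382*1/(70*(-9 - 2)) = -26595/(500*(-18)) - 12382/(70*(-11)) = -26595/(-9000) - 12382/(-770) = -26595*(-1/9000) - 12382*(-1/770) = 591/200 + 6191/385 = 293147/15400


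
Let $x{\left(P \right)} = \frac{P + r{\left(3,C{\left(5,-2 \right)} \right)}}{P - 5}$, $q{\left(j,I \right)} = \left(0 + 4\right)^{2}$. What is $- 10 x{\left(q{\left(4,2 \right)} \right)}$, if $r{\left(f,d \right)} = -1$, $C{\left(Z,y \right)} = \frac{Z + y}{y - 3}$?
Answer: $- \frac{150}{11} \approx -13.636$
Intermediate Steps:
$C{\left(Z,y \right)} = \frac{Z + y}{-3 + y}$
$q{\left(j,I \right)} = 16$ ($q{\left(j,I \right)} = 4^{2} = 16$)
$x{\left(P \right)} = \frac{-1 + P}{-5 + P}$ ($x{\left(P \right)} = \frac{P - 1}{P - 5} = \frac{-1 + P}{-5 + P}$)
$- 10 x{\left(q{\left(4,2 \right)} \right)} = - 10 \frac{-1 + 16}{-5 + 16} = - 10 \cdot \frac{1}{11} \cdot 15 = \left(-10\right) \frac{15}{11} = - \frac{150}{11}$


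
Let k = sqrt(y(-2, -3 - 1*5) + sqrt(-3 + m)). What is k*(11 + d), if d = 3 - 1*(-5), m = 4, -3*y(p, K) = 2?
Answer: 19*sqrt(3)/3 ≈ 10.970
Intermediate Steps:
y(p, K) = -2/3 (y(p, K) = -1/3*2 = -2/3)
d = 8 (d = 3 + 5 = 8)
k = sqrt(3)/3 (k = sqrt(-2/3 + sqrt(-3 + 4)) = sqrt(-2/3 + sqrt(1)) = sqrt(-2/3 + 1) = sqrt(1/3) = sqrt(3)/3 ≈ 0.57735)
k*(11 + d) = (sqrt(3)/3)*(11 + 8) = (sqrt(3)/3)*19 = 19*sqrt(3)/3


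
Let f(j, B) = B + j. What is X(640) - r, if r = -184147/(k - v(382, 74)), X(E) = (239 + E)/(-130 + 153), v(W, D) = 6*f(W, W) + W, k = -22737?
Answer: 20115556/637169 ≈ 31.570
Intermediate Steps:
v(W, D) = 13*W (v(W, D) = 6*(W + W) + W = 6*(2*W) + W = 12*W + W = 13*W)
X(E) = 239/23 + E/23 (X(E) = (239 + E)/23 = (239 + E)*(1/23) = 239/23 + E/23)
r = 184147/27703 (r = -184147/(-22737 - 13*382) = -184147/(-22737 - 1*4966) = -184147/(-22737 - 4966) = -184147/(-27703) = -184147*(-1/27703) = 184147/27703 ≈ 6.6472)
X(640) - r = (239/23 + (1/23)*640) - 1*184147/27703 = (239/23 + 640/23) - 184147/27703 = 879/23 - 184147/27703 = 20115556/637169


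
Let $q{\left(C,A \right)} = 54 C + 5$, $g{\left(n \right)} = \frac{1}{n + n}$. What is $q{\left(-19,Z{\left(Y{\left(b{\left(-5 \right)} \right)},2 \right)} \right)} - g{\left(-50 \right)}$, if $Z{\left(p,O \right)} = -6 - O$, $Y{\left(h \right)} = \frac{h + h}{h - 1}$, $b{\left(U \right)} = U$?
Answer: $- \frac{102099}{100} \approx -1021.0$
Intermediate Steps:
$g{\left(n \right)} = \frac{1}{2 n}$
$Y{\left(h \right)} = \frac{2 h}{-1 + h}$
$q{\left(C,A \right)} = 5 + 54 C$
$q{\left(-19,Z{\left(Y{\left(b{\left(-5 \right)} \right)},2 \right)} \right)} - g{\left(-50 \right)} = \left(5 + 54 \left(-19\right)\right) - \frac{1}{2 \left(-50\right)} = \left(5 - 1026\right) - \frac{1}{2} \left(- \frac{1}{50}\right) = -1021 - - \frac{1}{100} = -1021 + \frac{1}{100} = - \frac{102099}{100}$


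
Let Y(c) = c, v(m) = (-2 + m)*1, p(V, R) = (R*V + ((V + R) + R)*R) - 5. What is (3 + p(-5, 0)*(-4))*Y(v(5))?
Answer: 69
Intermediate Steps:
p(V, R) = -5 + R*V + R*(V + 2*R) (p(V, R) = (R*V + ((R + V) + R)*R) - 5 = (R*V + (V + 2*R)*R) - 5 = (R*V + R*(V + 2*R)) - 5 = -5 + R*V + R*(V + 2*R))
v(m) = -2 + m
(3 + p(-5, 0)*(-4))*Y(v(5)) = (3 + (-5 + 2*0**2 + 2*0*(-5))*(-4))*(-2 + 5) = (3 + (-5 + 2*0 + 0)*(-4))*3 = (3 + (-5 + 0 + 0)*(-4))*3 = (3 - 5*(-4))*3 = (3 + 20)*3 = 23*3 = 69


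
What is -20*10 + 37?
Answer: -163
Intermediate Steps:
-20*10 + 37 = -200 + 37 = -163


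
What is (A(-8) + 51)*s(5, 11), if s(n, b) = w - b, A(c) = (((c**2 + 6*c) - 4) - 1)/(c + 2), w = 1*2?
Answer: -885/2 ≈ -442.50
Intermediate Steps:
w = 2
A(c) = (-5 + c**2 + 6*c)/(2 + c) (A(c) = ((-4 + c**2 + 6*c) - 1)/(2 + c) = (-5 + c**2 + 6*c)/(2 + c))
s(n, b) = 2 - b
(A(-8) + 51)*s(5, 11) = ((-5 + (-8)**2 + 6*(-8))/(2 - 8) + 51)*(2 - 1*11) = ((-5 + 64 - 48)/(-6) + 51)*(2 - 11) = (-1/6*11 + 51)*(-9) = (-11/6 + 51)*(-9) = (295/6)*(-9) = -885/2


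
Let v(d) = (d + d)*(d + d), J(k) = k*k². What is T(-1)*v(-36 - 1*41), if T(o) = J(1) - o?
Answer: 47432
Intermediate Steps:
J(k) = k³
T(o) = 1 - o (T(o) = 1³ - o = 1 - o)
v(d) = 4*d² (v(d) = (2*d)*(2*d) = 4*d²)
T(-1)*v(-36 - 1*41) = (1 - 1*(-1))*(4*(-36 - 1*41)²) = (1 + 1)*(4*(-36 - 41)²) = 2*(4*(-77)²) = 2*(4*5929) = 2*23716 = 47432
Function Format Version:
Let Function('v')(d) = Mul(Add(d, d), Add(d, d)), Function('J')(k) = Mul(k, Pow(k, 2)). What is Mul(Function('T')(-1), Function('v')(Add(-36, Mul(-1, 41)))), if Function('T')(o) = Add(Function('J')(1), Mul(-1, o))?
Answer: 47432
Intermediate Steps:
Function('J')(k) = Pow(k, 3)
Function('T')(o) = Add(1, Mul(-1, o)) (Function('T')(o) = Add(Pow(1, 3), Mul(-1, o)) = Add(1, Mul(-1, o)))
Function('v')(d) = Mul(4, Pow(d, 2)) (Function('v')(d) = Mul(Mul(2, d), Mul(2, d)) = Mul(4, Pow(d, 2)))
Mul(Function('T')(-1), Function('v')(Add(-36, Mul(-1, 41)))) = Mul(Add(1, Mul(-1, -1)), Mul(4, Pow(Add(-36, Mul(-1, 41)), 2))) = Mul(Add(1, 1), Mul(4, Pow(Add(-36, -41), 2))) = Mul(2, Mul(4, Pow(-77, 2))) = Mul(2, Mul(4, 5929)) = Mul(2, 23716) = 47432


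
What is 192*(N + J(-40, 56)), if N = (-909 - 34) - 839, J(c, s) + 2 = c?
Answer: -350208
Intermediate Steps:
J(c, s) = -2 + c
N = -1782 (N = -943 - 839 = -1782)
192*(N + J(-40, 56)) = 192*(-1782 + (-2 - 40)) = 192*(-1782 - 42) = 192*(-1824) = -350208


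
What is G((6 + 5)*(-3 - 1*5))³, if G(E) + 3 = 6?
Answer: 27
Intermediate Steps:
G(E) = 3 (G(E) = -3 + 6 = 3)
G((6 + 5)*(-3 - 1*5))³ = 3³ = 27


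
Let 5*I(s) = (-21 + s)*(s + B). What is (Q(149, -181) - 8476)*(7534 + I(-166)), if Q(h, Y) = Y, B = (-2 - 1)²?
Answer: -580270053/5 ≈ -1.1605e+8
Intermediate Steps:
B = 9 (B = (-3)² = 9)
I(s) = (-21 + s)*(9 + s)/5 (I(s) = ((-21 + s)*(s + 9))/5 = ((-21 + s)*(9 + s))/5 = (-21 + s)*(9 + s)/5)
(Q(149, -181) - 8476)*(7534 + I(-166)) = (-181 - 8476)*(7534 + (-189/5 - 12/5*(-166) + (⅕)*(-166)²)) = -8657*(7534 + (-189/5 + 1992/5 + (⅕)*27556)) = -8657*(7534 + (-189/5 + 1992/5 + 27556/5)) = -8657*(7534 + 29359/5) = -8657*67029/5 = -580270053/5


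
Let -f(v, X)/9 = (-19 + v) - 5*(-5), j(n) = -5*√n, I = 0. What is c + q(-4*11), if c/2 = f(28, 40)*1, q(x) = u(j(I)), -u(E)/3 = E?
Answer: -612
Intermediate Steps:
u(E) = -3*E
f(v, X) = -54 - 9*v (f(v, X) = -9*((-19 + v) - 5*(-5)) = -9*((-19 + v) + 25) = -9*(6 + v) = -54 - 9*v)
q(x) = 0 (q(x) = -(-15)*√0 = -(-15)*0 = -3*0 = 0)
c = -612 (c = 2*((-54 - 9*28)*1) = 2*((-54 - 252)*1) = 2*(-306*1) = 2*(-306) = -612)
c + q(-4*11) = -612 + 0 = -612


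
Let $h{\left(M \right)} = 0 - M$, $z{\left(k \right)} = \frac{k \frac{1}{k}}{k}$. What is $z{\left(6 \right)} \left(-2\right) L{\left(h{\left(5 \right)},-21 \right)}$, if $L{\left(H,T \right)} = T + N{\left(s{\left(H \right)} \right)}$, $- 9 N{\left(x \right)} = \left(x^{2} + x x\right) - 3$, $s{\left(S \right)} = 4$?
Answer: $\frac{218}{27} \approx 8.0741$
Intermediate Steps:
$N{\left(x \right)} = \frac{1}{3} - \frac{2 x^{2}}{9}$ ($N{\left(x \right)} = - \frac{\left(x^{2} + x x\right) - 3}{9} = - \frac{\left(x^{2} + x^{2}\right) - 3}{9} = - \frac{2 x^{2} - 3}{9} = - \frac{-3 + 2 x^{2}}{9} = \frac{1}{3} - \frac{2 x^{2}}{9}$)
$z{\left(k \right)} = \frac{1}{k}$ ($z{\left(k \right)} = 1 \frac{1}{k} = \frac{1}{k}$)
$h{\left(M \right)} = - M$
$L{\left(H,T \right)} = - \frac{29}{9} + T$ ($L{\left(H,T \right)} = T + \left(\frac{1}{3} - \frac{2 \cdot 4^{2}}{9}\right) = T + \left(\frac{1}{3} - \frac{32}{9}\right) = T - \frac{29}{9} = - \frac{29}{9} + T$)
$z{\left(6 \right)} \left(-2\right) L{\left(h{\left(5 \right)},-21 \right)} = \frac{1}{6} \left(-2\right) \left(- \frac{29}{9} - 21\right) = \frac{1}{6} \left(-2\right) \left(- \frac{218}{9}\right) = \left(- \frac{1}{3}\right) \left(- \frac{218}{9}\right) = \frac{218}{27}$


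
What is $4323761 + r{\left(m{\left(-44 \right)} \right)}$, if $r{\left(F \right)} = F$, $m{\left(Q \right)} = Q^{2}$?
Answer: $4325697$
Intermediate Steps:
$4323761 + r{\left(m{\left(-44 \right)} \right)} = 4323761 + \left(-44\right)^{2} = 4323761 + 1936 = 4325697$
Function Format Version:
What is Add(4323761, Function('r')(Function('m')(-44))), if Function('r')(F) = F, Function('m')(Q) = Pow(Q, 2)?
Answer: 4325697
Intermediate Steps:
Add(4323761, Function('r')(Function('m')(-44))) = Add(4323761, Pow(-44, 2)) = Add(4323761, 1936) = 4325697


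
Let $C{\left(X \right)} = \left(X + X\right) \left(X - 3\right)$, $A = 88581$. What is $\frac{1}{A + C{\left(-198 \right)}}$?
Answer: $\frac{1}{168177} \approx 5.9461 \cdot 10^{-6}$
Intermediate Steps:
$C{\left(X \right)} = 2 X \left(-3 + X\right)$
$\frac{1}{A + C{\left(-198 \right)}} = \frac{1}{88581 + 2 \left(-198\right) \left(-3 - 198\right)} = \frac{1}{88581 + 2 \left(-198\right) \left(-201\right)} = \frac{1}{88581 + 79596} = \frac{1}{168177}$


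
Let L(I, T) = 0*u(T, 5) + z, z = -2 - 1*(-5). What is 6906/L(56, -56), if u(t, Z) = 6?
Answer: 2302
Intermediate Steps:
z = 3 (z = -2 + 5 = 3)
L(I, T) = 3 (L(I, T) = 0*6 + 3 = 0 + 3 = 3)
6906/L(56, -56) = 6906/3 = 6906*(1/3) = 2302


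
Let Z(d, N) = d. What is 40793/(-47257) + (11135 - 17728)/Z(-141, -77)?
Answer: 305813588/6663237 ≈ 45.896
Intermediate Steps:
40793/(-47257) + (11135 - 17728)/Z(-141, -77) = 40793/(-47257) + (11135 - 17728)/(-141) = 40793*(-1/47257) - 6593*(-1/141) = -40793/47257 + 6593/141 = 305813588/6663237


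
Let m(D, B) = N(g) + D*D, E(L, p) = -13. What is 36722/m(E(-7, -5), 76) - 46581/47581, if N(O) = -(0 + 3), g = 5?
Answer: 869768518/3949223 ≈ 220.24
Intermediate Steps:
N(O) = -3 (N(O) = -1*3 = -3)
m(D, B) = -3 + D² (m(D, B) = -3 + D*D = -3 + D²)
36722/m(E(-7, -5), 76) - 46581/47581 = 36722/(-3 + (-13)²) - 46581/47581 = 36722/(-3 + 169) - 46581*1/47581 = 36722/166 - 46581/47581 = 36722*(1/166) - 46581/47581 = 18361/83 - 46581/47581 = 869768518/3949223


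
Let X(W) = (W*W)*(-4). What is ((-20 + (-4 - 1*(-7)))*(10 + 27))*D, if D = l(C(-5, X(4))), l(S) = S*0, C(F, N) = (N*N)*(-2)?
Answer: 0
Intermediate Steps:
X(W) = -4*W² (X(W) = W²*(-4) = -4*W²)
C(F, N) = -2*N² (C(F, N) = N²*(-2) = -2*N²)
l(S) = 0
D = 0
((-20 + (-4 - 1*(-7)))*(10 + 27))*D = ((-20 + (-4 - 1*(-7)))*(10 + 27))*0 = ((-20 + (-4 + 7))*37)*0 = ((-20 + 3)*37)*0 = -17*37*0 = -629*0 = 0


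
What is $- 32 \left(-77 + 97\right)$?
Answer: $-640$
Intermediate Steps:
$- 32 \left(-77 + 97\right) = \left(-32\right) 20 = -640$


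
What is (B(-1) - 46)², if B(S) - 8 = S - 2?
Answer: 1681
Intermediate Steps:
B(S) = 6 + S (B(S) = 8 + (S - 2) = 8 + (-2 + S) = 6 + S)
(B(-1) - 46)² = ((6 - 1) - 46)² = (5 - 46)² = (-41)² = 1681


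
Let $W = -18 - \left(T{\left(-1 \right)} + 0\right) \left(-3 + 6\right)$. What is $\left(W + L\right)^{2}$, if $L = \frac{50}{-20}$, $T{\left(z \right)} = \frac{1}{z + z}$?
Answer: $361$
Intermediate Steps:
$T{\left(z \right)} = \frac{1}{2 z}$
$W = - \frac{33}{2}$ ($W = -18 - \left(\frac{1}{2 \left(-1\right)} + 0\right) \left(-3 + 6\right) = -18 - \left(\frac{1}{2} \left(-1\right) + 0\right) 3 = -18 - \left(- \frac{1}{2} + 0\right) 3 = -18 - \left(- \frac{1}{2}\right) 3 = -18 - - \frac{3}{2} = -18 + \frac{3}{2} = - \frac{33}{2} \approx -16.5$)
$L = - \frac{5}{2}$ ($L = 50 \left(- \frac{1}{20}\right) = - \frac{5}{2} \approx -2.5$)
$\left(W + L\right)^{2} = \left(- \frac{33}{2} - \frac{5}{2}\right)^{2} = \left(-19\right)^{2} = 361$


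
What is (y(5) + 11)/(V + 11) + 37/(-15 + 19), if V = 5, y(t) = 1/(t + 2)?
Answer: 557/56 ≈ 9.9464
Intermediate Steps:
y(t) = 1/(2 + t)
(y(5) + 11)/(V + 11) + 37/(-15 + 19) = (1/(2 + 5) + 11)/(5 + 11) + 37/(-15 + 19) = (1/7 + 11)/16 + 37/4 = (1/7 + 11)*(1/16) + (1/4)*37 = (78/7)*(1/16) + 37/4 = 39/56 + 37/4 = 557/56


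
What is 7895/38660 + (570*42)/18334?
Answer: 107026733/70879244 ≈ 1.5100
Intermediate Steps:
7895/38660 + (570*42)/18334 = 7895*(1/38660) + 23940*(1/18334) = 1579/7732 + 11970/9167 = 107026733/70879244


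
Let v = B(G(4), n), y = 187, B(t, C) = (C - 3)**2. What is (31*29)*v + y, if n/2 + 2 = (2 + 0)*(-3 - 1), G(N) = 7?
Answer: 475758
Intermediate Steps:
n = -20 (n = -4 + 2*((2 + 0)*(-3 - 1)) = -4 + 2*(2*(-4)) = -4 + 2*(-8) = -4 - 16 = -20)
B(t, C) = (-3 + C)**2
v = 529 (v = (-3 - 20)**2 = (-23)**2 = 529)
(31*29)*v + y = (31*29)*529 + 187 = 899*529 + 187 = 475571 + 187 = 475758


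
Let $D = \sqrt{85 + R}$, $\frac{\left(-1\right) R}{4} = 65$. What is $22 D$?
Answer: $110 i \sqrt{7} \approx 291.03 i$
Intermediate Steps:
$R = -260$ ($R = \left(-4\right) 65 = -260$)
$D = 5 i \sqrt{7}$ ($D = \sqrt{85 - 260} = \sqrt{-175} = 5 i \sqrt{7} \approx 13.229 i$)
$22 D = 22 \cdot 5 i \sqrt{7} = 110 i \sqrt{7}$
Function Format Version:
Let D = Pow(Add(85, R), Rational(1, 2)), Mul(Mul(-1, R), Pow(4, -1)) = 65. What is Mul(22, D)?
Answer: Mul(110, I, Pow(7, Rational(1, 2))) ≈ Mul(291.03, I)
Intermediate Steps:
R = -260 (R = Mul(-4, 65) = -260)
D = Mul(5, I, Pow(7, Rational(1, 2))) (D = Pow(Add(85, -260), Rational(1, 2)) = Pow(-175, Rational(1, 2)) = Mul(5, I, Pow(7, Rational(1, 2))) ≈ Mul(13.229, I))
Mul(22, D) = Mul(22, Mul(5, I, Pow(7, Rational(1, 2)))) = Mul(110, I, Pow(7, Rational(1, 2)))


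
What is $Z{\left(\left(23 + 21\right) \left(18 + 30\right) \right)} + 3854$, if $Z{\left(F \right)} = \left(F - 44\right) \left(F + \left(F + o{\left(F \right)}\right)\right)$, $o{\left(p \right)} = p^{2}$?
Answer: $9233144078$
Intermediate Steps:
$Z{\left(F \right)} = \left(-44 + F\right) \left(F^{2} + 2 F\right)$ ($Z{\left(F \right)} = \left(F - 44\right) \left(F + \left(F + F^{2}\right)\right) = \left(-44 + F\right) \left(F^{2} + 2 F\right)$)
$Z{\left(\left(23 + 21\right) \left(18 + 30\right) \right)} + 3854 = \left(23 + 21\right) \left(18 + 30\right) \left(-88 + \left(\left(23 + 21\right) \left(18 + 30\right)\right)^{2} - 42 \left(23 + 21\right) \left(18 + 30\right)\right) + 3854 = 44 \cdot 48 \left(-88 + \left(44 \cdot 48\right)^{2} - 42 \cdot 44 \cdot 48\right) + 3854 = 2112 \left(-88 + 2112^{2} - 88704\right) + 3854 = 2112 \left(-88 + 4460544 - 88704\right) + 3854 = 2112 \cdot 4371752 + 3854 = 9233140224 + 3854 = 9233144078$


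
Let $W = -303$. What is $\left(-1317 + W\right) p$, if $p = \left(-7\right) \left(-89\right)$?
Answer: $-1009260$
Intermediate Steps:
$p = 623$
$\left(-1317 + W\right) p = \left(-1317 - 303\right) 623 = \left(-1620\right) 623 = -1009260$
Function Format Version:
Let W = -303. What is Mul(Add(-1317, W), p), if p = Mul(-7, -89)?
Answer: -1009260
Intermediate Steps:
p = 623
Mul(Add(-1317, W), p) = Mul(Add(-1317, -303), 623) = Mul(-1620, 623) = -1009260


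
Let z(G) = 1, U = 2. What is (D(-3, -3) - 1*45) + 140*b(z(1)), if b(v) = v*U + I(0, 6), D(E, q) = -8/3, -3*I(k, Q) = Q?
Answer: -143/3 ≈ -47.667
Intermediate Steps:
I(k, Q) = -Q/3
D(E, q) = -8/3 (D(E, q) = -8*⅓ = -8/3)
b(v) = -2 + 2*v (b(v) = v*2 - ⅓*6 = 2*v - 2 = -2 + 2*v)
(D(-3, -3) - 1*45) + 140*b(z(1)) = (-8/3 - 1*45) + 140*(-2 + 2*1) = (-8/3 - 45) + 140*(-2 + 2) = -143/3 + 140*0 = -143/3 + 0 = -143/3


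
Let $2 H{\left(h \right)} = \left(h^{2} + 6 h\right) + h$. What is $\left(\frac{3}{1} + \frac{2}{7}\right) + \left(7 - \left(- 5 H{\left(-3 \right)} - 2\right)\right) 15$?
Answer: $- \frac{2182}{7} \approx -311.71$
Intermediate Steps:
$H{\left(h \right)} = \frac{h^{2}}{2} + \frac{7 h}{2}$ ($H{\left(h \right)} = \frac{\left(h^{2} + 6 h\right) + h}{2} = \frac{h^{2} + 7 h}{2} = \frac{h^{2}}{2} + \frac{7 h}{2}$)
$\left(\frac{3}{1} + \frac{2}{7}\right) + \left(7 - \left(- 5 H{\left(-3 \right)} - 2\right)\right) 15 = \left(\frac{3}{1} + \frac{2}{7}\right) + \left(7 - \left(- 5 \cdot \frac{1}{2} \left(-3\right) \left(7 - 3\right) - 2\right)\right) 15 = \left(3 \cdot 1 + 2 \cdot \frac{1}{7}\right) + \left(7 - \left(- 5 \cdot \frac{1}{2} \left(-3\right) 4 - 2\right)\right) 15 = \left(3 + \frac{2}{7}\right) + \left(7 - \left(\left(-5\right) \left(-6\right) - 2\right)\right) 15 = \frac{23}{7} + \left(7 - \left(30 - 2\right)\right) 15 = \frac{23}{7} + \left(7 - 28\right) 15 = \frac{23}{7} - 315 = - \frac{2182}{7}$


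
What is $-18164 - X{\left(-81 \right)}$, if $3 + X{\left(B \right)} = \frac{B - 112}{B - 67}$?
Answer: $- \frac{2688021}{148} \approx -18162.0$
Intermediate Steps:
$X{\left(B \right)} = -3 + \frac{-112 + B}{-67 + B}$ ($X{\left(B \right)} = -3 + \frac{B - 112}{B - 67} = -3 + \frac{B - 112}{-67 + B} = -3 + \frac{-112 + B}{-67 + B}$)
$-18164 - X{\left(-81 \right)} = -18164 - \frac{89 - -162}{-67 - 81} = -18164 - \frac{89 + 162}{-148} = -18164 - \left(- \frac{1}{148}\right) 251 = -18164 - - \frac{251}{148} = -18164 + \frac{251}{148} = - \frac{2688021}{148}$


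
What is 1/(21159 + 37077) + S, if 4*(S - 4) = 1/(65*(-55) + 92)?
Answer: 67611073/16902999 ≈ 3.9999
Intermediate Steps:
S = 55727/13932 (S = 4 + 1/(4*(65*(-55) + 92)) = 4 + 1/(4*(-3575 + 92)) = 4 + (¼)/(-3483) = 4 + (¼)*(-1/3483) = 4 - 1/13932 = 55727/13932 ≈ 3.9999)
1/(21159 + 37077) + S = 1/(21159 + 37077) + 55727/13932 = 1/58236 + 55727/13932 = 67611073/16902999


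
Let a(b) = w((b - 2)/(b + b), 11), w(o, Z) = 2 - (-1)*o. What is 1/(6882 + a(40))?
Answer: 40/275379 ≈ 0.00014525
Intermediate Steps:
w(o, Z) = 2 + o
a(b) = 2 + (-2 + b)/(2*b) (a(b) = 2 + (b - 2)/(b + b) = 2 + (-2 + b)/((2*b)) = 2 + (-2 + b)*(1/(2*b)) = 2 + (-2 + b)/(2*b))
1/(6882 + a(40)) = 1/(6882 + (5/2 - 1/40)) = 1/(6882 + 99/40) = 1/(275379/40) = 40/275379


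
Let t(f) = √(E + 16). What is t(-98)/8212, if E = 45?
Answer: √61/8212 ≈ 0.00095108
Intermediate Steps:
t(f) = √61 (t(f) = √(45 + 16) = √61)
t(-98)/8212 = √61/8212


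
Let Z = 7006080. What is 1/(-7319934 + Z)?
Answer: -1/313854 ≈ -3.1862e-6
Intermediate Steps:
1/(-7319934 + Z) = 1/(-7319934 + 7006080) = 1/(-313854) = -1/313854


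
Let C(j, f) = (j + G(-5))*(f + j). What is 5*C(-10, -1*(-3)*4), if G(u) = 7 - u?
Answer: 20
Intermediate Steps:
C(j, f) = (12 + j)*(f + j) (C(j, f) = (j + (7 - 1*(-5)))*(f + j) = (j + (7 + 5))*(f + j) = (j + 12)*(f + j) = (12 + j)*(f + j))
5*C(-10, -1*(-3)*4) = 5*((-10)**2 + 12*(-1*(-3)*4) + 12*(-10) + (-1*(-3)*4)*(-10)) = 5*(100 + 12*(3*4) - 120 + (3*4)*(-10)) = 5*(100 + 12*12 - 120 + 12*(-10)) = 5*(100 + 144 - 120 - 120) = 5*4 = 20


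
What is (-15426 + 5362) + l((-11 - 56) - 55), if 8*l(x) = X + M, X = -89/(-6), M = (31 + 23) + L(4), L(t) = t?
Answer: -482635/48 ≈ -10055.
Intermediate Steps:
M = 58 (M = (31 + 23) + 4 = 54 + 4 = 58)
X = 89/6 (X = -89*(-⅙) = 89/6 ≈ 14.833)
l(x) = 437/48 (l(x) = (89/6 + 58)/8 = (⅛)*(437/6) = 437/48)
(-15426 + 5362) + l((-11 - 56) - 55) = (-15426 + 5362) + 437/48 = -10064 + 437/48 = -482635/48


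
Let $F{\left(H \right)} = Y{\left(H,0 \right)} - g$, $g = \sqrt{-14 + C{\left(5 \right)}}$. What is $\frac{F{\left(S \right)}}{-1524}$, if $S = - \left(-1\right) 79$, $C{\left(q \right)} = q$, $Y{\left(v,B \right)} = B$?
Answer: $\frac{i}{508} \approx 0.0019685 i$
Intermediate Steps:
$g = 3 i$ ($g = \sqrt{-14 + 5} = \sqrt{-9} = 3 i \approx 3.0 i$)
$S = 79$ ($S = \left(-1\right) \left(-79\right) = 79$)
$F{\left(H \right)} = - 3 i$ ($F{\left(H \right)} = 0 - 3 i = - 3 i$)
$\frac{F{\left(S \right)}}{-1524} = \frac{\left(-3\right) i}{-1524} = - 3 i \left(- \frac{1}{1524}\right) = \frac{i}{508}$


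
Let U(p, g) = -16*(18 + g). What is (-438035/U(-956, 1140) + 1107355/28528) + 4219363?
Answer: 139390509048407/33035424 ≈ 4.2194e+6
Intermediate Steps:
U(p, g) = -288 - 16*g (U(p, g) = -(288 + 16*g) = -288 - 16*g)
(-438035/U(-956, 1140) + 1107355/28528) + 4219363 = (-438035/(-288 - 16*1140) + 1107355/28528) + 4219363 = (-438035/(-288 - 18240) + 1107355*(1/28528)) + 4219363 = (-438035/(-18528) + 1107355/28528) + 4219363 = (-438035*(-1/18528) + 1107355/28528) + 4219363 = (438035/18528 + 1107355/28528) + 4219363 = 2063333495/33035424 + 4219363 = 139390509048407/33035424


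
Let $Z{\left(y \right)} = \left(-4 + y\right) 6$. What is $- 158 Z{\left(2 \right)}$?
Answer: $1896$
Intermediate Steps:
$Z{\left(y \right)} = -24 + 6 y$
$- 158 Z{\left(2 \right)} = - 158 \left(-24 + 6 \cdot 2\right) = - 158 \left(-24 + 12\right) = \left(-158\right) \left(-12\right) = 1896$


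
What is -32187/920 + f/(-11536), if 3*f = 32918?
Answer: -35756633/994980 ≈ -35.937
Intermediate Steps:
f = 32918/3 (f = (⅓)*32918 = 32918/3 ≈ 10973.)
-32187/920 + f/(-11536) = -32187/920 + (32918/3)/(-11536) = -32187*1/920 + (32918/3)*(-1/11536) = -32187/920 - 16459/17304 = -35756633/994980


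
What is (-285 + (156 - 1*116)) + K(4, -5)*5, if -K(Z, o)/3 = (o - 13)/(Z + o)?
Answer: -515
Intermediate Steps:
K(Z, o) = -3*(-13 + o)/(Z + o) (K(Z, o) = -3*(o - 13)/(Z + o) = -3*(-13 + o)/(Z + o))
(-285 + (156 - 1*116)) + K(4, -5)*5 = (-285 + (156 - 1*116)) + (3*(13 - 1*(-5))/(4 - 5))*5 = (-285 + (156 - 116)) + (3*(13 + 5)/(-1))*5 = (-285 + 40) + (3*(-1)*18)*5 = -245 - 54*5 = -245 - 270 = -515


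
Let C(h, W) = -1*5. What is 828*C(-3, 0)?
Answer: -4140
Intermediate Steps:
C(h, W) = -5
828*C(-3, 0) = 828*(-5) = -4140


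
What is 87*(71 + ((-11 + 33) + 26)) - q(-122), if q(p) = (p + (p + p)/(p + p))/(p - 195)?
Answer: 3281780/317 ≈ 10353.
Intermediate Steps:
q(p) = (1 + p)/(-195 + p) (q(p) = (p + (2*p)/((2*p)))/(-195 + p) = (p + (2*p)*(1/(2*p)))/(-195 + p) = (p + 1)/(-195 + p) = (1 + p)/(-195 + p))
87*(71 + ((-11 + 33) + 26)) - q(-122) = 87*(71 + ((-11 + 33) + 26)) - (1 - 122)/(-195 - 122) = 87*(71 + (22 + 26)) - (-121)/(-317) = 87*(71 + 48) - (-1)*(-121)/317 = 87*119 - 1*121/317 = 10353 - 121/317 = 3281780/317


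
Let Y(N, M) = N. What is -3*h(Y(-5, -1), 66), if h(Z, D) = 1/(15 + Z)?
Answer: -3/10 ≈ -0.30000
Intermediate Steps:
-3*h(Y(-5, -1), 66) = -3/(15 - 5) = -3/10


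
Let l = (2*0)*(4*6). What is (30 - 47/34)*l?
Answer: 0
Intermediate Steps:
l = 0 (l = 0*24 = 0)
(30 - 47/34)*l = (30 - 47/34)*0 = (973/34)*0 = 0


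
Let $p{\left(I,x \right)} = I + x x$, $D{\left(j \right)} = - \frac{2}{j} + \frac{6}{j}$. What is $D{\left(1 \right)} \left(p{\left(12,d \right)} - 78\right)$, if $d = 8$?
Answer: $-8$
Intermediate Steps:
$D{\left(j \right)} = \frac{4}{j}$
$p{\left(I,x \right)} = I + x^{2}$
$D{\left(1 \right)} \left(p{\left(12,d \right)} - 78\right) = \frac{4}{1} \left(\left(12 + 8^{2}\right) - 78\right) = 4 \cdot 1 \left(\left(12 + 64\right) - 78\right) = 4 \left(76 - 78\right) = 4 \left(-2\right) = -8$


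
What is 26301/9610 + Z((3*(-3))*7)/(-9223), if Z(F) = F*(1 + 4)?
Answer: 245601273/88633030 ≈ 2.7710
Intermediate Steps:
Z(F) = 5*F (Z(F) = F*5 = 5*F)
26301/9610 + Z((3*(-3))*7)/(-9223) = 26301/9610 + (5*((3*(-3))*7))/(-9223) = 26301*(1/9610) + (5*(-9*7))*(-1/9223) = 26301/9610 + (5*(-63))*(-1/9223) = 26301/9610 - 315*(-1/9223) = 26301/9610 + 315/9223 = 245601273/88633030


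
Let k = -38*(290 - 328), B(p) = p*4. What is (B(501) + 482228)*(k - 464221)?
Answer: -224091432264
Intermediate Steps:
B(p) = 4*p
k = 1444 (k = -38*(-38) = 1444)
(B(501) + 482228)*(k - 464221) = (4*501 + 482228)*(1444 - 464221) = (2004 + 482228)*(-462777) = 484232*(-462777) = -224091432264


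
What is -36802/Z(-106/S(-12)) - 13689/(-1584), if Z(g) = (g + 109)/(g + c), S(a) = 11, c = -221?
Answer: 16434197077/192368 ≈ 85431.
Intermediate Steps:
Z(g) = (109 + g)/(-221 + g) (Z(g) = (g + 109)/(g - 221) = (109 + g)/(-221 + g))
-36802/Z(-106/S(-12)) - 13689/(-1584) = -36802*(-221 - 106/11)/(109 - 106/11) - 13689/(-1584) = -36802*(-221 - 106*1/11)/(109 - 106*1/11) - 13689*(-1/1584) = -36802*(-221 - 106/11)/(109 - 106/11) + 1521/176 = -36802/((1093/11)/(-2537/11)) + 1521/176 = -36802/((-11/2537*1093/11)) + 1521/176 = -36802/(-1093/2537) + 1521/176 = -36802*(-2537/1093) + 1521/176 = 93366674/1093 + 1521/176 = 16434197077/192368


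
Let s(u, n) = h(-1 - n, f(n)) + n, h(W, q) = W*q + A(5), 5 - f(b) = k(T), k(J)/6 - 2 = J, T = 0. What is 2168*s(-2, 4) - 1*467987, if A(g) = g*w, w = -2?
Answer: -405115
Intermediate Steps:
k(J) = 12 + 6*J
A(g) = -2*g (A(g) = g*(-2) = -2*g)
f(b) = -7 (f(b) = 5 - (12 + 6*0) = 5 - (12 + 0) = 5 - 1*12 = 5 - 12 = -7)
h(W, q) = -10 + W*q (h(W, q) = W*q - 2*5 = W*q - 10 = -10 + W*q)
s(u, n) = -3 + 8*n (s(u, n) = (-10 + (-1 - n)*(-7)) + n = (-10 + (7 + 7*n)) + n = (-3 + 7*n) + n = -3 + 8*n)
2168*s(-2, 4) - 1*467987 = 2168*(-3 + 8*4) - 1*467987 = 2168*(-3 + 32) - 467987 = 2168*29 - 467987 = 62872 - 467987 = -405115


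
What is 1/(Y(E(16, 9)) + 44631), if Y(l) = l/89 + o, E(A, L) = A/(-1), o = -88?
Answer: 89/3964311 ≈ 2.2450e-5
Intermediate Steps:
E(A, L) = -A (E(A, L) = A*(-1) = -A)
Y(l) = -88 + l/89 (Y(l) = l/89 - 88 = -88 + l/89)
1/(Y(E(16, 9)) + 44631) = 1/((-88 + (-1*16)/89) + 44631) = 1/((-88 + (1/89)*(-16)) + 44631) = 1/((-88 - 16/89) + 44631) = 1/(-7848/89 + 44631) = 1/(3964311/89) = 89/3964311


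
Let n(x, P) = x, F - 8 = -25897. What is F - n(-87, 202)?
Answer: -25802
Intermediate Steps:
F = -25889 (F = 8 - 25897 = -25889)
F - n(-87, 202) = -25889 - 1*(-87) = -25889 + 87 = -25802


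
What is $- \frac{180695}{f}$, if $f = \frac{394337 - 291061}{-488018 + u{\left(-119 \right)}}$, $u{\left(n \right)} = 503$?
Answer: $\frac{88091522925}{103276} \approx 8.5297 \cdot 10^{5}$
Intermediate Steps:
$f = - \frac{103276}{487515}$ ($f = \frac{394337 - 291061}{-488018 + 503} = \frac{394337 - 291061}{-487515} = \left(394337 - 291061\right) \left(- \frac{1}{487515}\right) = 103276 \left(- \frac{1}{487515}\right) = - \frac{103276}{487515} \approx -0.21184$)
$- \frac{180695}{f} = - \frac{180695}{- \frac{103276}{487515}} = \left(-180695\right) \left(- \frac{487515}{103276}\right) = \frac{88091522925}{103276}$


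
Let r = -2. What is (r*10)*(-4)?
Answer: 80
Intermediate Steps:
(r*10)*(-4) = -2*10*(-4) = -20*(-4) = 80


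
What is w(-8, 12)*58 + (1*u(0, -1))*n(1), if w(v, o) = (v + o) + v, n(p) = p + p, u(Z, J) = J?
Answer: -234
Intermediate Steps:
n(p) = 2*p
w(v, o) = o + 2*v (w(v, o) = (o + v) + v = o + 2*v)
w(-8, 12)*58 + (1*u(0, -1))*n(1) = (12 + 2*(-8))*58 + (1*(-1))*(2*1) = (12 - 16)*58 - 1*2 = -4*58 - 2 = -232 - 2 = -234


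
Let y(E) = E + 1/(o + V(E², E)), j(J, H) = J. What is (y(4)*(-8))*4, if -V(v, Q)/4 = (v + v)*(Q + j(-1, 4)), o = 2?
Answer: -24432/191 ≈ -127.92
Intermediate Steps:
V(v, Q) = -8*v*(-1 + Q) (V(v, Q) = -4*(v + v)*(Q - 1) = -4*2*v*(-1 + Q) = -8*v*(-1 + Q))
y(E) = E + 1/(2 + 8*E²*(1 - E))
(y(4)*(-8))*4 = (((-1 - 2*4 + 8*4³*(-1 + 4))/(2*(-1 + 4*4²*(-1 + 4))))*(-8))*4 = (((-1 - 8 + 8*64*3)/(2*(-1 + 4*16*3)))*(-8))*4 = (((-1 - 8 + 1536)/(2*(-1 + 192)))*(-8))*4 = (((½)*1527/191)*(-8))*4 = (((½)*(1/191)*1527)*(-8))*4 = ((1527/382)*(-8))*4 = -6108/191*4 = -24432/191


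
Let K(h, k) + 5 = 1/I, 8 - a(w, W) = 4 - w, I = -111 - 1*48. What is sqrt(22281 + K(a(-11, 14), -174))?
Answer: sqrt(563159397)/159 ≈ 149.25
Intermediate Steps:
I = -159 (I = -111 - 48 = -159)
a(w, W) = 4 + w (a(w, W) = 8 - (4 - w) = 8 + (-4 + w) = 4 + w)
K(h, k) = -796/159 (K(h, k) = -5 + 1/(-159) = -5 - 1/159 = -796/159)
sqrt(22281 + K(a(-11, 14), -174)) = sqrt(22281 - 796/159) = sqrt(3541883/159) = sqrt(563159397)/159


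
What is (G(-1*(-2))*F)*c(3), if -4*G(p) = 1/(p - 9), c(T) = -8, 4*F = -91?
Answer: 13/2 ≈ 6.5000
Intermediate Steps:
F = -91/4 (F = (1/4)*(-91) = -91/4 ≈ -22.750)
G(p) = -1/(4*(-9 + p)) (G(p) = -1/(4*(p - 9)) = -1/(4*(-9 + p)))
(G(-1*(-2))*F)*c(3) = (-1/(-36 + 4*(-1*(-2)))*(-91/4))*(-8) = (-1/(-36 + 4*2)*(-91/4))*(-8) = (-1/(-36 + 8)*(-91/4))*(-8) = (-1/(-28)*(-91/4))*(-8) = (-1*(-1/28)*(-91/4))*(-8) = ((1/28)*(-91/4))*(-8) = -13/16*(-8) = 13/2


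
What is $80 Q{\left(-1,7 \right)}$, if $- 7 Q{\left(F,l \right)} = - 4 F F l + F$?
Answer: $\frac{2320}{7} \approx 331.43$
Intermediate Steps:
$Q{\left(F,l \right)} = - \frac{F}{7} + \frac{4 l F^{2}}{7}$ ($Q{\left(F,l \right)} = - \frac{- 4 F F l + F}{7} = - \frac{- 4 F^{2} l + F}{7} = - \frac{- 4 l F^{2} + F}{7} = - \frac{F - 4 l F^{2}}{7} = - \frac{F}{7} + \frac{4 l F^{2}}{7}$)
$80 Q{\left(-1,7 \right)} = 80 \cdot \frac{1}{7} \left(-1\right) \left(-1 + 4 \left(-1\right) 7\right) = 80 \cdot \frac{1}{7} \left(-1\right) \left(-1 - 28\right) = 80 \cdot \frac{1}{7} \left(-1\right) \left(-29\right) = 80 \cdot \frac{29}{7} = \frac{2320}{7}$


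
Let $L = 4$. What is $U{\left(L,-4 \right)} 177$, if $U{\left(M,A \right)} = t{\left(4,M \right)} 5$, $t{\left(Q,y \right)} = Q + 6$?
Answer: $8850$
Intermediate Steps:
$t{\left(Q,y \right)} = 6 + Q$
$U{\left(M,A \right)} = 50$ ($U{\left(M,A \right)} = \left(6 + 4\right) 5 = 10 \cdot 5 = 50$)
$U{\left(L,-4 \right)} 177 = 50 \cdot 177 = 8850$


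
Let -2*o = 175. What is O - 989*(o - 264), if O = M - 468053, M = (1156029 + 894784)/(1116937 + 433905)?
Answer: -93374783703/775421 ≈ -1.2042e+5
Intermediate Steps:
o = -175/2 (o = -½*175 = -175/2 ≈ -87.500)
M = 2050813/1550842 ≈ 1.3224
O = -725874199813/1550842 (O = 2050813/1550842 - 468053 = -725874199813/1550842 ≈ -4.6805e+5)
O - 989*(o - 264) = -725874199813/1550842 - 989*(-175/2 - 264) = -725874199813/1550842 - 989*(-703/2) = -725874199813/1550842 + 695267/2 = -93374783703/775421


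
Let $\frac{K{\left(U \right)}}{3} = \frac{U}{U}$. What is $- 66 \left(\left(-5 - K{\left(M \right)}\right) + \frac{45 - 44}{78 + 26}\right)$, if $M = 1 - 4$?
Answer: $\frac{27423}{52} \approx 527.37$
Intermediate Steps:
$M = -3$ ($M = 1 - 4 = -3$)
$K{\left(U \right)} = 3$ ($K{\left(U \right)} = 3 \frac{U}{U} = 3 \cdot 1 = 3$)
$- 66 \left(\left(-5 - K{\left(M \right)}\right) + \frac{45 - 44}{78 + 26}\right) = - 66 \left(\left(-5 - 3\right) + \frac{45 - 44}{78 + 26}\right) = - 66 \left(\left(-5 - 3\right) + 1 \cdot \frac{1}{104}\right) = - 66 \left(-8 + 1 \cdot \frac{1}{104}\right) = - 66 \left(-8 + \frac{1}{104}\right) = \left(-66\right) \left(- \frac{831}{104}\right) = \frac{27423}{52}$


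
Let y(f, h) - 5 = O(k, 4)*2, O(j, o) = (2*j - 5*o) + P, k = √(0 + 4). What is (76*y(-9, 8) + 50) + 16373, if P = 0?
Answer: 14371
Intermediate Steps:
k = 2 (k = √4 = 2)
O(j, o) = -5*o + 2*j (O(j, o) = (2*j - 5*o) + 0 = (-5*o + 2*j) + 0 = -5*o + 2*j)
y(f, h) = -27 (y(f, h) = 5 + (-5*4 + 2*2)*2 = 5 + (-20 + 4)*2 = 5 - 16*2 = 5 - 32 = -27)
(76*y(-9, 8) + 50) + 16373 = (76*(-27) + 50) + 16373 = (-2052 + 50) + 16373 = -2002 + 16373 = 14371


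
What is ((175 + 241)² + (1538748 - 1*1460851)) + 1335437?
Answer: 1586390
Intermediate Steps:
((175 + 241)² + (1538748 - 1*1460851)) + 1335437 = (416² + (1538748 - 1460851)) + 1335437 = (173056 + 77897) + 1335437 = 250953 + 1335437 = 1586390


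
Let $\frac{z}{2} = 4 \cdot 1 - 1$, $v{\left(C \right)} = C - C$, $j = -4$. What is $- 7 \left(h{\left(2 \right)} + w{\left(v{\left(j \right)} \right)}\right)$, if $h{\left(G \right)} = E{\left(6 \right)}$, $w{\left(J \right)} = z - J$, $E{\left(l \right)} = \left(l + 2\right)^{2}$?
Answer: $-490$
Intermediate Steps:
$v{\left(C \right)} = 0$
$z = 6$ ($z = 2 \left(4 \cdot 1 - 1\right) = 2 \left(4 - 1\right) = 2 \cdot 3 = 6$)
$E{\left(l \right)} = \left(2 + l\right)^{2}$
$w{\left(J \right)} = 6 - J$
$h{\left(G \right)} = 64$ ($h{\left(G \right)} = \left(2 + 6\right)^{2} = 8^{2} = 64$)
$- 7 \left(h{\left(2 \right)} + w{\left(v{\left(j \right)} \right)}\right) = - 7 \left(64 + \left(6 - 0\right)\right) = - 7 \left(64 + \left(6 + 0\right)\right) = - 7 \left(64 + 6\right) = \left(-7\right) 70 = -490$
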